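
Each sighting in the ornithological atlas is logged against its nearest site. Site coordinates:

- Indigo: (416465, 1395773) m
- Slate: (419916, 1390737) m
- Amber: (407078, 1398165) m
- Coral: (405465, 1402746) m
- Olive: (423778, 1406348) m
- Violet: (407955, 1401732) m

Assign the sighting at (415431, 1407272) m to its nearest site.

Olive

Squared distances to each site:
Indigo: 133296157.000; Slate: 293521450.000; Amber: 152710058.000; Coral: 119805832.000; Olive: 70526185.000; Violet: 86582176.000.
Minimum at Olive.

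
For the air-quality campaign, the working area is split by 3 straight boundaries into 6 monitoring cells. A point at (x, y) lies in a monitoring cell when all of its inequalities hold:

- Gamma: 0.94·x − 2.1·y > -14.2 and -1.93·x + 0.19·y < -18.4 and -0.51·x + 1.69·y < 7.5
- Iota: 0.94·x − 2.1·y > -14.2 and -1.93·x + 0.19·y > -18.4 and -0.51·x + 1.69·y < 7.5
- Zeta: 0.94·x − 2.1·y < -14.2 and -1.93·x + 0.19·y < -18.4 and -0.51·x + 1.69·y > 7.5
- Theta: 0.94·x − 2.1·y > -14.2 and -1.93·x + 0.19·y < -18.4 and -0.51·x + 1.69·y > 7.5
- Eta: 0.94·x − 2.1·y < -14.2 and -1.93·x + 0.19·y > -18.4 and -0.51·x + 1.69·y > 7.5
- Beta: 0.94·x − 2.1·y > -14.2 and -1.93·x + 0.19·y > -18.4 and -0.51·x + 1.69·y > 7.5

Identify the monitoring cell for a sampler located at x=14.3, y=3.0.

Gamma

0.94·14.3 − 2.1·3.0 = 7.142, which is > -14.2
-1.93·14.3 + 0.19·3.0 = -27.029, which is < -18.4
-0.51·14.3 + 1.69·3.0 = -2.223, which is < 7.5
This sign pattern matches Gamma.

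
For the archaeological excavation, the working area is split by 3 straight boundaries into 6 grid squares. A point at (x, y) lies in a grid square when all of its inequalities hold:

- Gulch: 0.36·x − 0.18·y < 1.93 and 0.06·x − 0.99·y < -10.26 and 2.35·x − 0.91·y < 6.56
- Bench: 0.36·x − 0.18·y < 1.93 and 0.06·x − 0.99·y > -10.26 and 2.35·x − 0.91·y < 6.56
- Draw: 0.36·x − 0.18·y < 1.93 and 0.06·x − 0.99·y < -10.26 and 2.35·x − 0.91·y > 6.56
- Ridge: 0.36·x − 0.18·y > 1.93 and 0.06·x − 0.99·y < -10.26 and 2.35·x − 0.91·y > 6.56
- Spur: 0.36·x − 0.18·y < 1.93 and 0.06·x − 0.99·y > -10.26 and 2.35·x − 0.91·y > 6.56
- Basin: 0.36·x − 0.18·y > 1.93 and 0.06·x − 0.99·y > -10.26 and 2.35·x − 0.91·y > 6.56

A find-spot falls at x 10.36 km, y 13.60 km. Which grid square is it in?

0.36·10.36 − 0.18·13.60 = 1.282, which is < 1.93
0.06·10.36 − 0.99·13.60 = -12.842, which is < -10.26
2.35·10.36 − 0.91·13.60 = 11.970, which is > 6.56
This sign pattern matches Draw.

Draw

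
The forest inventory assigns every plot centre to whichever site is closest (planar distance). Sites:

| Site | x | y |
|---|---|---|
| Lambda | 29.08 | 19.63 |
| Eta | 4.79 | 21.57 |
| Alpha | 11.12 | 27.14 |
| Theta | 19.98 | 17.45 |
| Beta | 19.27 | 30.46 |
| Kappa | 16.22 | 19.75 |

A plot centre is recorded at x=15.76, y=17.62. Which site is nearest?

Kappa

Squared distances to each site:
Lambda: 181.462; Eta: 135.943; Alpha: 112.160; Theta: 17.837; Beta: 177.186; Kappa: 4.748.
Minimum at Kappa.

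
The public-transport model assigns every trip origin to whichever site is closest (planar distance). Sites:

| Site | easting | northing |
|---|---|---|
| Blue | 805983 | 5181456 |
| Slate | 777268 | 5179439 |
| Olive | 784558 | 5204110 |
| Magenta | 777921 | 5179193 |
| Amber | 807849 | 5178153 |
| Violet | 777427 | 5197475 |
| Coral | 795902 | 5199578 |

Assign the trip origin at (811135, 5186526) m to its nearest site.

Squared distances to each site:
Blue: 52248004.000; Slate: 1197199258.000; Olive: 1015533985.000; Magenta: 1156942685.000; Amber: 80904925.000; Violet: 1256109865.000; Coral: 402398993.000.
Minimum at Blue.

Blue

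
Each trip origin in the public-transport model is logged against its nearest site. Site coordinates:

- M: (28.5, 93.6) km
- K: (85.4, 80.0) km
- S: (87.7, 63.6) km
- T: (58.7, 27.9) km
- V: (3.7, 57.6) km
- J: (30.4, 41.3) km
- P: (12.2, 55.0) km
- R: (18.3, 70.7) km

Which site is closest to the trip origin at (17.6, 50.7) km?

Squared distances to each site:
M: 1959.220; K: 5455.330; S: 5080.420; T: 2209.050; V: 240.820; J: 252.200; P: 47.650; R: 400.490.
Minimum at P.

P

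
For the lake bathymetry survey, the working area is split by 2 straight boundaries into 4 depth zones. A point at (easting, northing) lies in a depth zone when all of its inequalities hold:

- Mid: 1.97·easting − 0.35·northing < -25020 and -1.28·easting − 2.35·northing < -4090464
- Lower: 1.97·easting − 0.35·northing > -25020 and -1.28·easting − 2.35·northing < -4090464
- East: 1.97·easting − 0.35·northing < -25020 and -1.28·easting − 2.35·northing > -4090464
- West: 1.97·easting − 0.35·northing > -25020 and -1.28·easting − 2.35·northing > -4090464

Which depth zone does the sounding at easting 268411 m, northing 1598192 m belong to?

Mid

1.97·268411 − 0.35·1598192 = -30597.530, which is < -25020
-1.28·268411 − 2.35·1598192 = -4099317.280, which is < -4090464
This sign pattern matches Mid.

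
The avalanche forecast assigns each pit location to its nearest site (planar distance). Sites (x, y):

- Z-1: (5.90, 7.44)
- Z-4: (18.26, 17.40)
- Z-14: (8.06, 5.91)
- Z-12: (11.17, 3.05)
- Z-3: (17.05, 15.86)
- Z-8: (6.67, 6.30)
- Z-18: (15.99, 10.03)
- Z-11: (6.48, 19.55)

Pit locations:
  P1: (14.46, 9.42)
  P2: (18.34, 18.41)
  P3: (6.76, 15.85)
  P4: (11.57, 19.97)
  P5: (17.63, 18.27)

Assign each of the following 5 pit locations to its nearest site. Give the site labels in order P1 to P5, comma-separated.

Z-18, Z-4, Z-11, Z-11, Z-4

P1 → Z-18 (d²=2.71)
P2 → Z-4 (d²=1.03)
P3 → Z-11 (d²=13.77)
P4 → Z-11 (d²=26.08)
P5 → Z-4 (d²=1.15)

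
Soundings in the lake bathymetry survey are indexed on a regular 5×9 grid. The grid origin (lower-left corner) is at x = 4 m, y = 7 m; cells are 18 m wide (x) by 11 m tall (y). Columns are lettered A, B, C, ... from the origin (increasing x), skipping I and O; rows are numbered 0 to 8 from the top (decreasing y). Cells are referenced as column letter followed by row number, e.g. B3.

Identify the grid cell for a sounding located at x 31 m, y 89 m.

B1

Column index: ⌊(31 − 4) / 18⌋ = ⌊1.500⌋ = 1 → column B
Row offset from origin: ⌊(89 − 7) / 11⌋ = ⌊7.455⌋ = 7 → row 1 (counted from top)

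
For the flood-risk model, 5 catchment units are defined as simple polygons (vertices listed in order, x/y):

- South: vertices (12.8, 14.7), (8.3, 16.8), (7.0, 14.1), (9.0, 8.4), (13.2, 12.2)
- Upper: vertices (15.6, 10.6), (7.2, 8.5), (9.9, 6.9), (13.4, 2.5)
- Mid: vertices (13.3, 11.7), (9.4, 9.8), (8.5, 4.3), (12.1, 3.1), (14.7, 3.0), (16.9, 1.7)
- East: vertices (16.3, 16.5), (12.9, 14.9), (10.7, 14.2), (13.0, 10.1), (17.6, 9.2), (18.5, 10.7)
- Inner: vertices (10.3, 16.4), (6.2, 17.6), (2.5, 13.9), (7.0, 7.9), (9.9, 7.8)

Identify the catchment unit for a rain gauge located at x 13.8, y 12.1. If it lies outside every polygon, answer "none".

Cast a ray rightward from (13.8, 12.1). For each polygon, the edges (by vertex number in listed order) whose endpoints lie on opposite sides of y = 12.1, where each meets that height, and whether that is right or left of the point:
South: 3–4 at x≈7.70 (left), 4–5 at x≈13.09 (left) → 0 crossings.
Upper: no edge straddles that height → 0 crossings.
Mid: no edge straddles that height → 0 crossings.
East: 3–4 at x≈11.88 (left), 6–1 at x≈17.97 (right) → 1 crossing.
Inner: 3–4 at x≈3.85 (left), 5–1 at x≈10.10 (left) → 0 crossings.
Only East has an odd count, so the point is inside East.

East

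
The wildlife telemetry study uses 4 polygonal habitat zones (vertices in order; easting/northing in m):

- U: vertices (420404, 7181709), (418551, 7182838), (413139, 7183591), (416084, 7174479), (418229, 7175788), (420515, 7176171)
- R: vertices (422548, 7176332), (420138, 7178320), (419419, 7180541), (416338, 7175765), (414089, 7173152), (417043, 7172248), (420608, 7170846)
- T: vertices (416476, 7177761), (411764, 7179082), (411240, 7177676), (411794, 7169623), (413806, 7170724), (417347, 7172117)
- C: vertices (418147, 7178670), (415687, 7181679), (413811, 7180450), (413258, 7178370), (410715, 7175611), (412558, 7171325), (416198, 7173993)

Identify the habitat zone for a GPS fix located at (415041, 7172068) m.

T

Cast a ray rightward from (415041, 7172068). For each polygon, the edges (by vertex number in listed order) whose endpoints lie on opposite sides of northing = 7172068, where each meets that height, and whether that is right or left of the point:
U: no edge straddles that height → 0 crossings.
R: 6–7 at easting≈417500.7 (right), 7–1 at easting≈421040.1 (right) → 2 crossings.
T: 3–4 at easting≈411625.8 (left), 5–6 at easting≈417222.4 (right) → 1 crossing.
C: 5–6 at easting≈412238.5 (left), 6–7 at easting≈413571.7 (left) → 0 crossings.
Only T has an odd count, so the point is inside T.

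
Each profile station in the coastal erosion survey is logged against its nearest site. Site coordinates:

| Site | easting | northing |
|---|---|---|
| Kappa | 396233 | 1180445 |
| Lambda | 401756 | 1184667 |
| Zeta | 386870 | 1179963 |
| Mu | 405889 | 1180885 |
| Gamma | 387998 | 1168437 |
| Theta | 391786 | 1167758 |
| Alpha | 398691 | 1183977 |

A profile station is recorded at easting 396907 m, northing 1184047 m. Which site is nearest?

Squared distances to each site:
Kappa: 13428680.000; Lambda: 23897201.000; Zeta: 117420425.000; Mu: 90674568.000; Gamma: 323042381.000; Theta: 291556162.000; Alpha: 3187556.000.
Minimum at Alpha.

Alpha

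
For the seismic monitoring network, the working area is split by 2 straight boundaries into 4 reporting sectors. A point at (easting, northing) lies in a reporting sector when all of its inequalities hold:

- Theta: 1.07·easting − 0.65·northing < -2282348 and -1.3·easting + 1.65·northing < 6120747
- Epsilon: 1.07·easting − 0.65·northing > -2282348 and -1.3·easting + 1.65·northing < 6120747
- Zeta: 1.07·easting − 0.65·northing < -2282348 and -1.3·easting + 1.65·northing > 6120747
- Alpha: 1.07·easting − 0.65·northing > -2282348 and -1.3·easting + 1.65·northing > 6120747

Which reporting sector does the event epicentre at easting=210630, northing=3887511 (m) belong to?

1.07·210630 − 0.65·3887511 = -2301508.050, which is < -2282348
-1.3·210630 + 1.65·3887511 = 6140574.150, which is > 6120747
This sign pattern matches Zeta.

Zeta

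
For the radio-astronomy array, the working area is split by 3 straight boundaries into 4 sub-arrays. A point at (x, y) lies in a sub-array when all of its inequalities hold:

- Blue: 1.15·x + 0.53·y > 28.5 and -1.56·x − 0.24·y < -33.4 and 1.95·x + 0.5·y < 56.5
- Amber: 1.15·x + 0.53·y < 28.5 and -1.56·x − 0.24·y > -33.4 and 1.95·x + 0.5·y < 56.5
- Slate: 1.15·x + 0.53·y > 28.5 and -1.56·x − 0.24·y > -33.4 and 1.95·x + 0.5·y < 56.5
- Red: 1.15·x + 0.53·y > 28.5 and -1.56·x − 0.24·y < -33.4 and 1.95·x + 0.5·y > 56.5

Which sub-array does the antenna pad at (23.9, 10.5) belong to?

1.15·23.9 + 0.53·10.5 = 33.050, which is > 28.5
-1.56·23.9 − 0.24·10.5 = -39.804, which is < -33.4
1.95·23.9 + 0.5·10.5 = 51.855, which is < 56.5
This sign pattern matches Blue.

Blue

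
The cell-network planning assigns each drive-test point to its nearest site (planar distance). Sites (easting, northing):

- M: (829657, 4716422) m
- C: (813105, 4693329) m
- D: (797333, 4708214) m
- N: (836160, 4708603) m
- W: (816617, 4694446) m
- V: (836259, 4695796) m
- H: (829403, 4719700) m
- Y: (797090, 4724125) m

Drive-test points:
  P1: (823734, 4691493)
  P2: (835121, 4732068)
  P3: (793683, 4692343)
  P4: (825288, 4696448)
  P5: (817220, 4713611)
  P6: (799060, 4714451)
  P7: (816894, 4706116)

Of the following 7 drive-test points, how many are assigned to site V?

0

P1 → W
P2 → H
P3 → D
P4 → W
P5 → M
P6 → D
P7 → W
0 of the 7 go to V.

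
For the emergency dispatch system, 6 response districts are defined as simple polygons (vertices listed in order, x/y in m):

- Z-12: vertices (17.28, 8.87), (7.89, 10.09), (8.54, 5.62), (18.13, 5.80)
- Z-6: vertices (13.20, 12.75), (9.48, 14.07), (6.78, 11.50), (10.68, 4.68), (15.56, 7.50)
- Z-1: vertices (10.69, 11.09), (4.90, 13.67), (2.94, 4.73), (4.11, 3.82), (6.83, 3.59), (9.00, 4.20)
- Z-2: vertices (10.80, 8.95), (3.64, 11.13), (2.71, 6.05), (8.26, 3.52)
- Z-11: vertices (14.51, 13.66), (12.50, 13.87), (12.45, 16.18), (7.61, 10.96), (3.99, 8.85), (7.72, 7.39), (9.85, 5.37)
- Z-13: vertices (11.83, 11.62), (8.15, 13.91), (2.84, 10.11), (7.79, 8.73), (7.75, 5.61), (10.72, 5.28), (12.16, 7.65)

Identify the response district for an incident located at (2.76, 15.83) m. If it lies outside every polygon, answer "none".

Cast a ray rightward from (2.76, 15.83). For each polygon, the edges (by vertex number in listed order) whose endpoints lie on opposite sides of y = 15.83, where each meets that height, and whether that is right or left of the point:
Z-12: no edge straddles that height → 0 crossings.
Z-6: no edge straddles that height → 0 crossings.
Z-1: no edge straddles that height → 0 crossings.
Z-2: no edge straddles that height → 0 crossings.
Z-11: 2–3 at x≈12.458 (right), 3–4 at x≈12.125 (right) → 2 crossings.
Z-13: no edge straddles that height → 0 crossings.
All counts are even, so the point lies outside every listed polygon.

none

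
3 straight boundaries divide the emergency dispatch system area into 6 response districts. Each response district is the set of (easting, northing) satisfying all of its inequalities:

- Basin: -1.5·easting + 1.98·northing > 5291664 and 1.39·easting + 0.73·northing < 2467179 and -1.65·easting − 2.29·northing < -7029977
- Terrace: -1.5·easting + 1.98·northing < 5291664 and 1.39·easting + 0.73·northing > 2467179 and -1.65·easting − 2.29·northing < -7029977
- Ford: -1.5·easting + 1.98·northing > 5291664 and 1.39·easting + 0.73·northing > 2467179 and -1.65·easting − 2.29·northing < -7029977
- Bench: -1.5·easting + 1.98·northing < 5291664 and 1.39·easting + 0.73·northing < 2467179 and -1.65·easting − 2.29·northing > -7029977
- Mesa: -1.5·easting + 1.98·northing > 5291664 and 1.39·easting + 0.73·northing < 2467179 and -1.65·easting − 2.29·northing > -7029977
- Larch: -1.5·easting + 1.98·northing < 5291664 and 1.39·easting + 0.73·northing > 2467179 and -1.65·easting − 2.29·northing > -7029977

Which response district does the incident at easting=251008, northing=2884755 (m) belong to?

-1.5·251008 + 1.98·2884755 = 5335302.900, which is > 5291664
1.39·251008 + 0.73·2884755 = 2454772.270, which is < 2467179
-1.65·251008 − 2.29·2884755 = -7020252.150, which is > -7029977
This sign pattern matches Mesa.

Mesa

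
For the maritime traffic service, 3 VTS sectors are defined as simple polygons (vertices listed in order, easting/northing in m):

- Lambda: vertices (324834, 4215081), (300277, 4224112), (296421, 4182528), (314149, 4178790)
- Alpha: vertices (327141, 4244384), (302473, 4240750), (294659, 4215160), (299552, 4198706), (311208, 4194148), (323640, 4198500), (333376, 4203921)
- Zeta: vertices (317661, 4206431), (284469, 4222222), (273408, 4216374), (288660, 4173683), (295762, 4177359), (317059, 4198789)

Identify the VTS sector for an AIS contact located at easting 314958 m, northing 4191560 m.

Cast a ray rightward from (314958, 4191560). For each polygon, the edges (by vertex number in listed order) whose endpoints lie on opposite sides of northing = 4191560, where each meets that height, and whether that is right or left of the point:
Lambda: 2–3 at easting≈297258.5 (left), 4–1 at easting≈317908.8 (right) → 1 crossing.
Alpha: no edge straddles that height → 0 crossings.
Zeta: 3–4 at easting≈282273.2 (left), 5–6 at easting≈309874.9 (left) → 0 crossings.
Only Lambda has an odd count, so the point is inside Lambda.

Lambda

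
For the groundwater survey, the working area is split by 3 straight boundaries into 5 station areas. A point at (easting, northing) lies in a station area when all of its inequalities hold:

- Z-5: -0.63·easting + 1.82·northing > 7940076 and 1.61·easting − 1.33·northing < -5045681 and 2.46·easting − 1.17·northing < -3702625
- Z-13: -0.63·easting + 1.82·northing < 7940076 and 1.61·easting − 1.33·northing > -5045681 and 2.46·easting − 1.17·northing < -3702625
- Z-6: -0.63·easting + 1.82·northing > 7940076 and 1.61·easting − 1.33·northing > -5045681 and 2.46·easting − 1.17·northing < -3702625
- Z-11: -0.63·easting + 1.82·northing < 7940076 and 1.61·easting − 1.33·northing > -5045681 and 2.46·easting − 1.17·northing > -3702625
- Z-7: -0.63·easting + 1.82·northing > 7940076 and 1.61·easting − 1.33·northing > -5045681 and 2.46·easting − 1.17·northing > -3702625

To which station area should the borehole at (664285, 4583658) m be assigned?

-0.63·664285 + 1.82·4583658 = 7923758.010, which is < 7940076
1.61·664285 − 1.33·4583658 = -5026766.290, which is > -5045681
2.46·664285 − 1.17·4583658 = -3728738.760, which is < -3702625
This sign pattern matches Z-13.

Z-13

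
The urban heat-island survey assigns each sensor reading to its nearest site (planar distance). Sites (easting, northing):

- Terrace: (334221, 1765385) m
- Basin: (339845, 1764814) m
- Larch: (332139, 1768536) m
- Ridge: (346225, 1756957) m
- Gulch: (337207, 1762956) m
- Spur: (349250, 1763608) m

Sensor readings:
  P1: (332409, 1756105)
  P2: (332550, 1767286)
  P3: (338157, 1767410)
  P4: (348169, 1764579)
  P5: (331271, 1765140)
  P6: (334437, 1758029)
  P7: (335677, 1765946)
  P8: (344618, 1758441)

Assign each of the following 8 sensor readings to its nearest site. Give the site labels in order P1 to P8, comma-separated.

P1 → Gulch (d²=69957005.00)
P2 → Larch (d²=1731421.00)
P3 → Basin (d²=9588560.00)
P4 → Spur (d²=2111402.00)
P5 → Terrace (d²=8762525.00)
P6 → Gulch (d²=31948229.00)
P7 → Terrace (d²=2434657.00)
P8 → Ridge (d²=4784705.00)

Gulch, Larch, Basin, Spur, Terrace, Gulch, Terrace, Ridge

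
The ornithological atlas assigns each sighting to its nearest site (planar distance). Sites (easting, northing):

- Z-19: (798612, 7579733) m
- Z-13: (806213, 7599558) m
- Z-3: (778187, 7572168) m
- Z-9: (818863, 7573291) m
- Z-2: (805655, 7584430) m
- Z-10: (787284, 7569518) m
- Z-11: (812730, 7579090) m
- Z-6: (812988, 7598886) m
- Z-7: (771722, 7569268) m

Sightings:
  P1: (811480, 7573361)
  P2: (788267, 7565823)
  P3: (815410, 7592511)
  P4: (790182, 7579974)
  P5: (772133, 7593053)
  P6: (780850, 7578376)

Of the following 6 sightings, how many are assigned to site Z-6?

P1 → Z-11
P2 → Z-10
P3 → Z-6
P4 → Z-19
P5 → Z-3
P6 → Z-3
1 of the 6 goes to Z-6.

1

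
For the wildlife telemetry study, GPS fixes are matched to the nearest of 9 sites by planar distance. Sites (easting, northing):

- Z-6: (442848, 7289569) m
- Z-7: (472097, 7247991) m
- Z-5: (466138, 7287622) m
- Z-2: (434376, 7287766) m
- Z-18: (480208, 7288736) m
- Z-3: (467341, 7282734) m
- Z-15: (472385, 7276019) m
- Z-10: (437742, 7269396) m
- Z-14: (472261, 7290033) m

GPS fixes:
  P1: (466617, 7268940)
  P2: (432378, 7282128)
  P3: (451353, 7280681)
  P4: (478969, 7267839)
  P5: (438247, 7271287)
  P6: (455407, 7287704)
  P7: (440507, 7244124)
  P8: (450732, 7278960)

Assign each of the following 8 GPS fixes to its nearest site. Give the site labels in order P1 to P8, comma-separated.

Z-15, Z-2, Z-6, Z-15, Z-10, Z-5, Z-10, Z-6

P1 → Z-15 (d²=83382065.00)
P2 → Z-2 (d²=35779048.00)
P3 → Z-6 (d²=151331569.00)
P4 → Z-15 (d²=110261456.00)
P5 → Z-10 (d²=3830906.00)
P6 → Z-5 (d²=115161085.00)
P7 → Z-10 (d²=646319209.00)
P8 → Z-6 (d²=174708337.00)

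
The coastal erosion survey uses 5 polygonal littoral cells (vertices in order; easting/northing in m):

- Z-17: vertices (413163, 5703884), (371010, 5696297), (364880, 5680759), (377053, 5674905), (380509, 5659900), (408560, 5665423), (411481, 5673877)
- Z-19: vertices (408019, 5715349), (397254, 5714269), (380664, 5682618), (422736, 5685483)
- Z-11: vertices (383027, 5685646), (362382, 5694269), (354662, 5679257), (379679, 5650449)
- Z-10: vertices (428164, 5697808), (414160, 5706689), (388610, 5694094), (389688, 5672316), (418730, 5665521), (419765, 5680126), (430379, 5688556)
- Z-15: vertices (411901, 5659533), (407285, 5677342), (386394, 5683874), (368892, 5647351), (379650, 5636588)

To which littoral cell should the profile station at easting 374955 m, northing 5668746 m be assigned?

Z-11

Cast a ray rightward from (374955, 5668746). For each polygon, the edges (by vertex number in listed order) whose endpoints lie on opposite sides of northing = 5668746, where each meets that height, and whether that is right or left of the point:
Z-17: 4–5 at easting≈378471.6 (right), 6–7 at easting≈409708.2 (right) → 2 crossings.
Z-19: no edge straddles that height → 0 crossings.
Z-11: 3–4 at easting≈363789.8 (left), 4–1 at easting≈381419.4 (right) → 1 crossing.
Z-10: 4–5 at easting≈404946.3 (right), 5–6 at easting≈418958.5 (right) → 2 crossings.
Z-15: 1–2 at easting≈409513.0 (right), 3–4 at easting≈379144.6 (right) → 2 crossings.
Only Z-11 has an odd count, so the point is inside Z-11.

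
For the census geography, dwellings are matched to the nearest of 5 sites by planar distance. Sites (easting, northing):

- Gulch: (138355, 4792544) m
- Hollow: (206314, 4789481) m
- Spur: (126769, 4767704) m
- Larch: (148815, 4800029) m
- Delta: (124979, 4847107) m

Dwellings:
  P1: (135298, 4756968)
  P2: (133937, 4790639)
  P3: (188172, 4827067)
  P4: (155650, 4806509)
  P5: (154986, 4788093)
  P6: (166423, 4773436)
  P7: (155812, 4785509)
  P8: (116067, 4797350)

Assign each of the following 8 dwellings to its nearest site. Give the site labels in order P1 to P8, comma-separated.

Spur, Gulch, Hollow, Larch, Larch, Larch, Larch, Gulch

P1 → Spur (d²=188005537.00)
P2 → Gulch (d²=23147749.00)
P3 → Hollow (d²=1741839560.00)
P4 → Larch (d²=88707625.00)
P5 → Larch (d²=180549337.00)
P6 → Larch (d²=1017229313.00)
P7 → Larch (d²=259788409.00)
P8 → Gulch (d²=519852580.00)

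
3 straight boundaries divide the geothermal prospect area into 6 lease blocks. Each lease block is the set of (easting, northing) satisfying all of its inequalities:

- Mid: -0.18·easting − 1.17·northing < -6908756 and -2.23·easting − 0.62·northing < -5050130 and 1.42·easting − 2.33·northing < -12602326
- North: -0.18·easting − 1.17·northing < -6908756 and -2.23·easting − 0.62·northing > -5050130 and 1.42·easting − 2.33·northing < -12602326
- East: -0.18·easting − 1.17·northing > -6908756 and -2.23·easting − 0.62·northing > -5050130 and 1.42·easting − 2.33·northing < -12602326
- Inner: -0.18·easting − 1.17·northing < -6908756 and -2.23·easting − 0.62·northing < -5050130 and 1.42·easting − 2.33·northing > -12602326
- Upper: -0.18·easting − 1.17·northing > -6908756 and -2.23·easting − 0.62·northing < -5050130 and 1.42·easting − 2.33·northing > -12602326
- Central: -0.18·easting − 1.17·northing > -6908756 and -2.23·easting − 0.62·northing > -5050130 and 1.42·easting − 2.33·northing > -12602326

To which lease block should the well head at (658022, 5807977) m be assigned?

-0.18·658022 − 1.17·5807977 = -6913777.050, which is < -6908756
-2.23·658022 − 0.62·5807977 = -5068334.800, which is < -5050130
1.42·658022 − 2.33·5807977 = -12598195.170, which is > -12602326
This sign pattern matches Inner.

Inner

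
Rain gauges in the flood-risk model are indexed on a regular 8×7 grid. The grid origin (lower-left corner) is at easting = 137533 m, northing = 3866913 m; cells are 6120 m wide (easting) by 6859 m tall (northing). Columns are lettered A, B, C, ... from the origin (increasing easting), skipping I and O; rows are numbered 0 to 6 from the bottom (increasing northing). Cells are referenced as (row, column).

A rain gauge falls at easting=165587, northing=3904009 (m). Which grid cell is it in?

(5, E)

Column index: ⌊(165587 − 137533) / 6120⌋ = ⌊4.584⌋ = 4 → column E
Row offset from origin: ⌊(3904009 − 3866913) / 6859⌋ = ⌊5.408⌋ = 5 → row 5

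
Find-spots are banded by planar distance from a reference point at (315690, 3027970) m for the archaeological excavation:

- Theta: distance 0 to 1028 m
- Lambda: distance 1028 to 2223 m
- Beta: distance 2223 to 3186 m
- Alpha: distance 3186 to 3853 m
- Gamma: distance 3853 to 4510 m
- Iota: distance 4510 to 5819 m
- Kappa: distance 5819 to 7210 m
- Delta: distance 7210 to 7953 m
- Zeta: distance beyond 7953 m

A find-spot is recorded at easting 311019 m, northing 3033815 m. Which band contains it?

Delta

Distance = √((311019−315690)² + (3033815−3027970)²) = √(21818241.000 + 34164025.000) = 7482.130 m.
7210 ≤ 7482.130 < 7953 → Delta.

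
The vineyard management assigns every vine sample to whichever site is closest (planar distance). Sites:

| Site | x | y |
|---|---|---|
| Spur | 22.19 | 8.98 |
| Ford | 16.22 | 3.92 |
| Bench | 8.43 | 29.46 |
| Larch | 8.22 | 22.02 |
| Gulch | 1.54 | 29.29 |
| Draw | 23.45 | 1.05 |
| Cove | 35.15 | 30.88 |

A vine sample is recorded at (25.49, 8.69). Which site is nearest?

Spur

Squared distances to each site:
Spur: 10.974; Ford: 108.686; Bench: 722.437; Larch: 475.942; Gulch: 997.963; Draw: 62.531; Cove: 585.712.
Minimum at Spur.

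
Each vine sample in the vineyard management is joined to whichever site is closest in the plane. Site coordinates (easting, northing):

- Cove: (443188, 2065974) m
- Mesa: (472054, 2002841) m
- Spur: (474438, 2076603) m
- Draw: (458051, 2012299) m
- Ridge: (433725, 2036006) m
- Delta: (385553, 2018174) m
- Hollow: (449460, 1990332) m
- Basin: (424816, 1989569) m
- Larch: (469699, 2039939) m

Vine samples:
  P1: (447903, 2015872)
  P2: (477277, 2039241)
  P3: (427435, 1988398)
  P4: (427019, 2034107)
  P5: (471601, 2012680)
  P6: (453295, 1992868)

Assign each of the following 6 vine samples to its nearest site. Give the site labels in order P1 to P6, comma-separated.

Draw, Larch, Basin, Ridge, Mesa, Hollow

P1 → Draw (d²=115748233.00)
P2 → Larch (d²=57913288.00)
P3 → Basin (d²=8230402.00)
P4 → Ridge (d²=48576637.00)
P5 → Mesa (d²=97011130.00)
P6 → Hollow (d²=21138521.00)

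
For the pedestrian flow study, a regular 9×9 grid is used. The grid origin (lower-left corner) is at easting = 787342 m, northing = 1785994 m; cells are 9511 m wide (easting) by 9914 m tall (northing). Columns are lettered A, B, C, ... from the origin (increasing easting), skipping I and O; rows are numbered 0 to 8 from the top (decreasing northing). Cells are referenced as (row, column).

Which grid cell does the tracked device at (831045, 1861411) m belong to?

Column index: ⌊(831045 − 787342) / 9511⌋ = ⌊4.595⌋ = 4 → column E
Row offset from origin: ⌊(1861411 − 1785994) / 9914⌋ = ⌊7.607⌋ = 7 → row 1 (counted from top)

(1, E)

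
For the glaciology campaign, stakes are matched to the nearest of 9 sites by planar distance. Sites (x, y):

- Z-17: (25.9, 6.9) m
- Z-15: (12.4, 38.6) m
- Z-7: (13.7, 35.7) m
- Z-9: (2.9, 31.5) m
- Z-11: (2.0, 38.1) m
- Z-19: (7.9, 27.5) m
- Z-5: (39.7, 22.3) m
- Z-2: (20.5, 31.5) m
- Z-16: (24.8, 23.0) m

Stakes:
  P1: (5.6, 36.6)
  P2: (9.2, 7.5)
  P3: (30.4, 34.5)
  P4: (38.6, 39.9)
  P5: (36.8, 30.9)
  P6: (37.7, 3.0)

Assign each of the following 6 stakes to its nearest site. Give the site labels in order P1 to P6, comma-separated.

P1 → Z-11 (d²=15.21)
P2 → Z-17 (d²=279.25)
P3 → Z-2 (d²=107.01)
P4 → Z-5 (d²=310.97)
P5 → Z-5 (d²=82.37)
P6 → Z-17 (d²=154.45)

Z-11, Z-17, Z-2, Z-5, Z-5, Z-17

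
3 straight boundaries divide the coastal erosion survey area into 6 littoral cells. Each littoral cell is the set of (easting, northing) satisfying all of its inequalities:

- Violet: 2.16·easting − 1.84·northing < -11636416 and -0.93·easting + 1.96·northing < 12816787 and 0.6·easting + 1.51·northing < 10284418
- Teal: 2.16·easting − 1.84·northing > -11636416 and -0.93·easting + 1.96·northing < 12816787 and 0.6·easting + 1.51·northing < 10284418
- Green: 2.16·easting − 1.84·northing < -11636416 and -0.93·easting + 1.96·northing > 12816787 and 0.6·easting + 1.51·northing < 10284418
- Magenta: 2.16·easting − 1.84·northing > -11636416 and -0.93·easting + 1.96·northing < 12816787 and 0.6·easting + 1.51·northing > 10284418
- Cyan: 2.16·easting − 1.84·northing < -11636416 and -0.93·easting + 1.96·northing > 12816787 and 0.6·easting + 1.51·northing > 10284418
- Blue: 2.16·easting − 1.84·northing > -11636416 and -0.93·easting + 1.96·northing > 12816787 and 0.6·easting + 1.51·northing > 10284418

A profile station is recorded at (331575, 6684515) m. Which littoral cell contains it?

Magenta

2.16·331575 − 1.84·6684515 = -11583305.600, which is > -11636416
-0.93·331575 + 1.96·6684515 = 12793284.650, which is < 12816787
0.6·331575 + 1.51·6684515 = 10292562.650, which is > 10284418
This sign pattern matches Magenta.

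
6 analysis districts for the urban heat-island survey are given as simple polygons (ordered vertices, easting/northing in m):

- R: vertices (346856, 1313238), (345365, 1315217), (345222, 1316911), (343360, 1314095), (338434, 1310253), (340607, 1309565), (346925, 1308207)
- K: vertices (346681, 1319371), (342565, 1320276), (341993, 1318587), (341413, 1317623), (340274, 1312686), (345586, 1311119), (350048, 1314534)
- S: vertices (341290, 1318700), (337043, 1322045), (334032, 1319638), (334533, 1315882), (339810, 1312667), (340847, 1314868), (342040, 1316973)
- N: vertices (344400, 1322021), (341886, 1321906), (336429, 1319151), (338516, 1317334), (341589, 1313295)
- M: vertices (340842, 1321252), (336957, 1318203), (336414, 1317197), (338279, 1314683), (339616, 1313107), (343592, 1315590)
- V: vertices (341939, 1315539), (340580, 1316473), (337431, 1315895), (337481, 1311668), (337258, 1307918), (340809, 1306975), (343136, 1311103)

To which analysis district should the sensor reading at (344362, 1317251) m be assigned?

Cast a ray rightward from (344362, 1317251). For each polygon, the edges (by vertex number in listed order) whose endpoints lie on opposite sides of northing = 1317251, where each meets that height, and whether that is right or left of the point:
R: no edge straddles that height → 0 crossings.
K: 4–5 at easting≈341327.2 (left), 7–1 at easting≈348156.7 (right) → 1 crossing.
S: 3–4 at easting≈334350.4 (left), 7–1 at easting≈341919.3 (left) → 0 crossings.
N: 4–5 at easting≈338579.1 (left), 5–1 at easting≈342863.4 (left) → 0 crossings.
M: 2–3 at easting≈336443.1 (left), 6–1 at easting≈342785.3 (left) → 0 crossings.
V: no edge straddles that height → 0 crossings.
Only K has an odd count, so the point is inside K.

K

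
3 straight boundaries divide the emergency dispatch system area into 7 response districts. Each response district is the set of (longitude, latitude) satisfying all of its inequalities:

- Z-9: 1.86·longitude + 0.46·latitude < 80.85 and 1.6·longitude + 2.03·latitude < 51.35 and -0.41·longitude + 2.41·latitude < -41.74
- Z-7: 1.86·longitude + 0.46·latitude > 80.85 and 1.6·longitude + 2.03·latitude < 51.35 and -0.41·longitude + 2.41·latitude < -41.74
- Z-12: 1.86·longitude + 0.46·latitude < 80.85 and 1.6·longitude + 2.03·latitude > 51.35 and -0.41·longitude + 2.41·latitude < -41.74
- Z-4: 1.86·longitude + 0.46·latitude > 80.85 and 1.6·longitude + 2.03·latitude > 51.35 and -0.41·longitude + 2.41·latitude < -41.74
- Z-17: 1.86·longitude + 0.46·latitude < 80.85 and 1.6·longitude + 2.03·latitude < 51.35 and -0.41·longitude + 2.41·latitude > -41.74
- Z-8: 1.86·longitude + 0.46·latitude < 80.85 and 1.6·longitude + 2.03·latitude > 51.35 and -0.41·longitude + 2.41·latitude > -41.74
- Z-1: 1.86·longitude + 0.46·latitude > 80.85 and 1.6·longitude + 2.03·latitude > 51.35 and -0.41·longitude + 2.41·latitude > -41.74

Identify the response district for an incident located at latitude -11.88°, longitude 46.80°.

Z-7

1.86·46.80 + 0.46·-11.88 = 81.583, which is > 80.85
1.6·46.80 + 2.03·-11.88 = 50.764, which is < 51.35
-0.41·46.80 + 2.41·-11.88 = -47.819, which is < -41.74
This sign pattern matches Z-7.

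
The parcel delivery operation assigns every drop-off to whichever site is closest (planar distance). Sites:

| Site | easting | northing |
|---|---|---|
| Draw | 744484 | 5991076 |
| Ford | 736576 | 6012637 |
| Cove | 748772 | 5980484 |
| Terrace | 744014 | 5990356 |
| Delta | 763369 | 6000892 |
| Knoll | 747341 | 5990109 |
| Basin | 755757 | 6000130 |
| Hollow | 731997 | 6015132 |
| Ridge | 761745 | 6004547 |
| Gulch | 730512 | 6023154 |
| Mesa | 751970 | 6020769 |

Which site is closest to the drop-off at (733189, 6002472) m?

Squared distances to each site:
Draw: 257445841.000; Ford: 114798994.000; Cove: 726302033.000; Terrace: 263978081.000; Delta: 913328800.000; Knoll: 353122873.000; Basin: 514799588.000; Hollow: 161696464.000; Ridge: 819750761.000; Gulch: 434911453.000; Mesa: 687506170.000.
Minimum at Ford.

Ford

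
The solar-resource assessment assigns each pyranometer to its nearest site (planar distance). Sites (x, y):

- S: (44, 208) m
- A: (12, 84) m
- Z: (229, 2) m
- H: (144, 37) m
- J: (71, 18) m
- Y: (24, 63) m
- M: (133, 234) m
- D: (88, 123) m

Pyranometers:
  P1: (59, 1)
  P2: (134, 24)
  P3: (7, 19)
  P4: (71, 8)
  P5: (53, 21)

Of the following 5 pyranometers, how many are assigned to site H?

1

P1 → J
P2 → H
P3 → Y
P4 → J
P5 → J
1 of the 5 goes to H.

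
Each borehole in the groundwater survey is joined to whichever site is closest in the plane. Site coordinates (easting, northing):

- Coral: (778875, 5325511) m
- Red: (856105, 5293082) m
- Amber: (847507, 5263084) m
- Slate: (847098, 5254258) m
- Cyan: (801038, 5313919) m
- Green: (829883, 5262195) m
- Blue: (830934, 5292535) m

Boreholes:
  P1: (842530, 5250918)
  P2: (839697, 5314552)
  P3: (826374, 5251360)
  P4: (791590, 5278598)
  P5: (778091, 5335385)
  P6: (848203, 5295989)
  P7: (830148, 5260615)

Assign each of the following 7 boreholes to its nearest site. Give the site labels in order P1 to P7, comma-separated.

P1 → Slate (d²=32022224.00)
P2 → Blue (d²=561538458.00)
P3 → Green (d²=129710306.00)
P4 → Cyan (d²=1336837745.00)
P5 → Coral (d²=98110532.00)
P6 → Red (d²=70892253.00)
P7 → Green (d²=2566625.00)

Slate, Blue, Green, Cyan, Coral, Red, Green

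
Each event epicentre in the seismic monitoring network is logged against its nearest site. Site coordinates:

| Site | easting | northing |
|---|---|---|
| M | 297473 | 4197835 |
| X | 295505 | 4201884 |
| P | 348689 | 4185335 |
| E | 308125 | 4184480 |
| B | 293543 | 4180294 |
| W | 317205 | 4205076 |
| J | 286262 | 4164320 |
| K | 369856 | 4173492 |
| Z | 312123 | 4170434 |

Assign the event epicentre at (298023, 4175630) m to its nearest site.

B

Squared distances to each site:
M: 493364525.000; X: 695612840.000; P: 2661230581.000; E: 180372904.000; B: 41823296.000; W: 1235016040.000; J: 266237221.000; K: 5164550933.000; Z: 225808416.000.
Minimum at B.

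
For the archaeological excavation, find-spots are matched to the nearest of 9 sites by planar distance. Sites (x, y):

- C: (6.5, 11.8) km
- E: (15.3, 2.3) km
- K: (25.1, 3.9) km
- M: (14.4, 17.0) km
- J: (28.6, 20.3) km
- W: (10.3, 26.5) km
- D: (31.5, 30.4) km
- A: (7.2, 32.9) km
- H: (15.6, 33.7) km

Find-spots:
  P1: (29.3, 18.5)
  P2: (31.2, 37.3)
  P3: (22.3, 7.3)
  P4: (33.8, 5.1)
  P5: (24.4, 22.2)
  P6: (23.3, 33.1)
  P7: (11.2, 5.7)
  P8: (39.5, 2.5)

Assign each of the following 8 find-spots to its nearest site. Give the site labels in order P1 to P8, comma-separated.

P1 → J (d²=3.73)
P2 → D (d²=47.70)
P3 → K (d²=19.40)
P4 → K (d²=77.13)
P5 → J (d²=21.25)
P6 → H (d²=59.65)
P7 → E (d²=28.37)
P8 → K (d²=209.32)

J, D, K, K, J, H, E, K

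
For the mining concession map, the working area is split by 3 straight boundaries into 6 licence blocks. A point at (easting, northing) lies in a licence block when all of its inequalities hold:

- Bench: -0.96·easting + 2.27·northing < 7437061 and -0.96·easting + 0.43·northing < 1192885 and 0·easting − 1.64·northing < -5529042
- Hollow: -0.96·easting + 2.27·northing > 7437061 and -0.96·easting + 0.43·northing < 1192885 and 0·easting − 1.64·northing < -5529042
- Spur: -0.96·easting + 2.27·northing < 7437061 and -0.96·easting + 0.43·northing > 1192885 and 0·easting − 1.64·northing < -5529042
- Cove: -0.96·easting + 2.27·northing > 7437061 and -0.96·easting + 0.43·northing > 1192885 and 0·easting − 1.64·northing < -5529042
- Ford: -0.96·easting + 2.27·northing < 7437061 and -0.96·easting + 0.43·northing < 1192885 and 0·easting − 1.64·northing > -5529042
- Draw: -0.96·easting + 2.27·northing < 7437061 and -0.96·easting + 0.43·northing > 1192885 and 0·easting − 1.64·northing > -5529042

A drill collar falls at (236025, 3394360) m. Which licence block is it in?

-0.96·236025 + 2.27·3394360 = 7478613.200, which is > 7437061
-0.96·236025 + 0.43·3394360 = 1232990.800, which is > 1192885
0·236025 − 1.64·3394360 = -5566750.400, which is < -5529042
This sign pattern matches Cove.

Cove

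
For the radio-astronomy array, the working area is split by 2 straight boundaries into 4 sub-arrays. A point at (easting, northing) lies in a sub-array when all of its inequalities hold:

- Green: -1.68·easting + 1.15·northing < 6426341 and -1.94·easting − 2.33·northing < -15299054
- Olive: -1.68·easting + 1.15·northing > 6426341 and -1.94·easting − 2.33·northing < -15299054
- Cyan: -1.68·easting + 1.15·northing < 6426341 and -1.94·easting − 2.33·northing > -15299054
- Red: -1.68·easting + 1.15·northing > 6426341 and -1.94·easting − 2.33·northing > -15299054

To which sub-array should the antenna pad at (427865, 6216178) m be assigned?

-1.68·427865 + 1.15·6216178 = 6429791.500, which is > 6426341
-1.94·427865 − 2.33·6216178 = -15313752.840, which is < -15299054
This sign pattern matches Olive.

Olive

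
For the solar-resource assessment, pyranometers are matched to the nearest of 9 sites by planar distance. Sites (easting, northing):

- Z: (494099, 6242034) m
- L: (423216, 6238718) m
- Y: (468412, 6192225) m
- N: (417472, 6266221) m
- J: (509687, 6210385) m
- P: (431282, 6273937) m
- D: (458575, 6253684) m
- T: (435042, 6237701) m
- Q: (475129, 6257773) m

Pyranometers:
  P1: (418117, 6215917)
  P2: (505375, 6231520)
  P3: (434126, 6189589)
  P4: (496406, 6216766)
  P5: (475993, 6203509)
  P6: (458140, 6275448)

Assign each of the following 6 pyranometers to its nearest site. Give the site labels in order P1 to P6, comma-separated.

L, Z, Y, J, Y, D

P1 → L (d²=545885402.00)
P2 → Z (d²=237692372.00)
P3 → Y (d²=1182478292.00)
P4 → J (d²=217102122.00)
P5 → Y (d²=184800217.00)
P6 → D (d²=473860921.00)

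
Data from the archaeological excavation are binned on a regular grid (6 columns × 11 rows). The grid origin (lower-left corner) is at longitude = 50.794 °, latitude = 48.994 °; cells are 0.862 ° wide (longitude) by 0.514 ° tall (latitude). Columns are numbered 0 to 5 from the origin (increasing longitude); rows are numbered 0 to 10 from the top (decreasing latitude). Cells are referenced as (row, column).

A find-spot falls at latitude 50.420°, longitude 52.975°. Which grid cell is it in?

Column index: ⌊(52.975 − 50.794) / 0.862⌋ = ⌊2.530⌋ = 2
Row offset from origin: ⌊(50.420 − 48.994) / 0.514⌋ = ⌊2.774⌋ = 2 → row 8 (counted from top)

(8, 2)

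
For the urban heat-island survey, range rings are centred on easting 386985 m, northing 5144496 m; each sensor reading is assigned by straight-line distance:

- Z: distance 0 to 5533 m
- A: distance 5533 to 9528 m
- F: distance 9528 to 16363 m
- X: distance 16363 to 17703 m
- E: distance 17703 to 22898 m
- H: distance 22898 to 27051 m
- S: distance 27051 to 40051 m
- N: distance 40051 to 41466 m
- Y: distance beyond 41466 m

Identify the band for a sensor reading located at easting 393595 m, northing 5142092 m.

A

Distance = √((393595−386985)² + (5142092−5144496)²) = √(43692100.000 + 5779216.000) = 7033.585 m.
5533 ≤ 7033.585 < 9528 → A.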